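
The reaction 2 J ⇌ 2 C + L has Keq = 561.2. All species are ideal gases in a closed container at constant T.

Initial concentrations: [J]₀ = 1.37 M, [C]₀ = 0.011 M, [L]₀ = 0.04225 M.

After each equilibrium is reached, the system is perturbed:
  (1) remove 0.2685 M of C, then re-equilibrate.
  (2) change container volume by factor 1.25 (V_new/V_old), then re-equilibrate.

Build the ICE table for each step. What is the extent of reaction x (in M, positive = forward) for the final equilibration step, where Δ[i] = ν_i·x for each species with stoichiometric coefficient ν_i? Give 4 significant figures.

Q₀ = 2.7238e-06 vs Keq = 561.2 ⇒ Q<K, forward
Step 1:
                   J          C          L
  Initial       1.37      0.011    0.04225
  Change      -1.323      1.323     0.6614
  Equil      0.04723      1.334     0.7036
  solve Keq expr → x = 0.6614; check Q = 561.2
Then remove 0.2685 M of C.
Step 2:
                   J          C          L
  Initial    0.04723      1.065     0.7036
  Change   -0.009064   0.009064   0.004532
  Equil      0.03816      1.074     0.7082
  solve Keq expr → x = 0.004532; check Q = 561.2
Then change container volume by factor 1.25 (V_new/V_old).
Step 3:
                   J          C          L
  Initial    0.03053     0.8595     0.5665
  Change   -0.003088   0.003088   0.001544
  Equil      0.02744     0.8626     0.5681
  solve Keq expr → x = 0.001544; check Q = 561.2

x = 0.001544 M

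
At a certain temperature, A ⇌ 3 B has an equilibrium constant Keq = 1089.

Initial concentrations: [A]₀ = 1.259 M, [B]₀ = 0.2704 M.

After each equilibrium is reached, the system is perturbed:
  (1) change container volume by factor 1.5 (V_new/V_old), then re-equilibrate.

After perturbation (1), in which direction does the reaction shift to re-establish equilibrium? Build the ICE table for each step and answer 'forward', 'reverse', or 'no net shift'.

Direction: forward

Q₀ = 0.0157 vs Keq = 1089 ⇒ Q<K, forward
Step 1:
                  A         B
  I           1.259    0.2704
  C          -1.205     3.615
  E         0.05388     3.886
  solve Keq expr → x = 1.205; check Q = 1089
Then change container volume by factor 1.5 (V_new/V_old).
Step 2:
                  A         B
  I         0.03592     2.591
  C        -0.01888   0.05665
  E         0.01703     2.647
  solve Keq expr → x = 0.01888; check Q = 1089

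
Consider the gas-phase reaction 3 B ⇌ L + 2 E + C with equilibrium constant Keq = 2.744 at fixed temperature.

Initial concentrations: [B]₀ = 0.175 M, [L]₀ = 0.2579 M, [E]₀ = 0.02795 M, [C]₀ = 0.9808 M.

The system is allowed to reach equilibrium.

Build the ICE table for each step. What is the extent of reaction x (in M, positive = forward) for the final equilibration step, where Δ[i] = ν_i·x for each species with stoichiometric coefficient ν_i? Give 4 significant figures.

Q₀ = 0.03687 vs Keq = 2.744 ⇒ Q<K, forward
Step 1:
                    B           L           E           C
  Initial       0.175      0.2579     0.02795      0.9808
  Change     -0.08434     0.02811     0.05623     0.02811
  Equil       0.09066       0.286     0.08418       1.009
  solve Keq expr → x = 0.02811; check Q = 2.744

x = 0.02811 M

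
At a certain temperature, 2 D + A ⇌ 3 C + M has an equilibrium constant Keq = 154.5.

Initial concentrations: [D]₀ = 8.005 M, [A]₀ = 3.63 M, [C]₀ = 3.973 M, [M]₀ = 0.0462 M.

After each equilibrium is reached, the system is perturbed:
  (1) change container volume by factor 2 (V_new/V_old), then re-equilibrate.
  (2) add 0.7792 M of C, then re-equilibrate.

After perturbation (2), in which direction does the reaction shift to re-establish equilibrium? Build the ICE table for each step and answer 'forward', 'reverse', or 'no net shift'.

Direction: reverse

Q₀ = 0.01246 vs Keq = 154.5 ⇒ Q<K, forward
Step 1:
                  D         A         C         M
  init        8.005      3.63     3.973    0.0462
  Δ           -4.45    -2.225     6.675     2.225
  eq          3.555     1.405     10.65     2.271
  solve Keq expr → x = 2.225; check Q = 154.5
Then change container volume by factor 2 (V_new/V_old).
Step 2:
                  D         A         C         M
  init        1.777    0.7024     5.324     1.136
  Δ         -0.2157   -0.1078    0.3235    0.1078
  eq          1.562    0.5946     5.648     1.244
  solve Keq expr → x = 0.1078; check Q = 154.5
Then add 0.7792 M of C.
Step 3:
                  D         A         C         M
  init        1.562    0.5946     6.427     1.244
  Δ          0.1229   0.06143   -0.1843  -0.06143
  eq          1.684     0.656     6.243     1.182
  solve Keq expr → x = -0.06143; check Q = 154.5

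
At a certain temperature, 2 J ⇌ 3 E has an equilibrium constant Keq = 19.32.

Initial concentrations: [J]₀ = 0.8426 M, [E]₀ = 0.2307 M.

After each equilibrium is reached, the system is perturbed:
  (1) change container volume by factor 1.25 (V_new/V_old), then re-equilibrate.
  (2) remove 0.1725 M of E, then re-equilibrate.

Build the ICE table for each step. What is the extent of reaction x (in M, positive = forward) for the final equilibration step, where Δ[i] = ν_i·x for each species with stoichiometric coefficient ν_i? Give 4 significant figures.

Q₀ = 0.01729 vs Keq = 19.32 ⇒ Q<K, forward
Step 1:
                   J          E
  I           0.8426     0.2307
  C          -0.5799     0.8699
  E           0.2627      1.101
  solve Keq expr → x = 0.29; check Q = 19.32
Then change container volume by factor 1.25 (V_new/V_old).
Step 2:
                   J          E
  I           0.2101     0.8805
  C         -0.01496    0.02243
  E           0.1952     0.9029
  solve Keq expr → x = 0.007478; check Q = 19.32
Then remove 0.1725 M of E.
Step 3:
                   J          E
  I           0.1952     0.7304
  C         -0.03678    0.05517
  E           0.1584     0.7856
  solve Keq expr → x = 0.01839; check Q = 19.32

x = 0.01839 M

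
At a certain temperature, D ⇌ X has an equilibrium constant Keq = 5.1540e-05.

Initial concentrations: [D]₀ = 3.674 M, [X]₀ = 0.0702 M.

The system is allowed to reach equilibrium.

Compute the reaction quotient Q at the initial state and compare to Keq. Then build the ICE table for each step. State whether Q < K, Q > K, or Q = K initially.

Q₀ = 0.01911; Q > K (proceeds reverse)

Q₀ = 0.01911 vs Keq = 5.1540e-05 ⇒ Q>K, reverse
Step 1:
                    D           X
  init          3.674      0.0702
  Δ           0.07001    -0.07001
  eq            3.744  1.9297e-04
  solve Keq expr → x = -0.07001; check Q = 5.1540e-05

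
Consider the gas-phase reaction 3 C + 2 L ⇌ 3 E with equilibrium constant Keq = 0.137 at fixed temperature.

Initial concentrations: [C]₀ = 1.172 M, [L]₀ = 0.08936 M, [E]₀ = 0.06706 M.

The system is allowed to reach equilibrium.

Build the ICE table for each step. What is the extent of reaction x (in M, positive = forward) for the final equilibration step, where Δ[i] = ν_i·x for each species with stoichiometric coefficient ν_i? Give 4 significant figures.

Q₀ = 0.02346 vs Keq = 0.137 ⇒ Q<K, forward
Step 1:
                  C         L         E
  init        1.172   0.08936   0.06706
  Δ        -0.03135   -0.0209   0.03135
  eq          1.141   0.06846   0.09841
  solve Keq expr → x = 0.01045; check Q = 0.137

x = 0.01045 M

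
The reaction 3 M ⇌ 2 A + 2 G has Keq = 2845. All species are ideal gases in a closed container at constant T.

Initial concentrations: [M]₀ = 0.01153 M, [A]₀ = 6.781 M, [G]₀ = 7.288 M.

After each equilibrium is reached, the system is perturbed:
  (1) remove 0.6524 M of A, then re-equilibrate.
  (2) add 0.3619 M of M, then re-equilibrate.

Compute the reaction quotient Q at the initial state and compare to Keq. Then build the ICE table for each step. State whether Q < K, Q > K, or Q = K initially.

Q₀ = 1.5934e+09; Q > K (proceeds reverse)

Q₀ = 1.5934e+09 vs Keq = 2845 ⇒ Q>K, reverse
Step 1:
                    M           A           G
  I           0.01153       6.781       7.288
  C            0.8393     -0.5595     -0.5595
  E            0.8508       6.221       6.728
  solve Keq expr → x = -0.2798; check Q = 2845
Then remove 0.6524 M of A.
Step 2:
                    M           A           G
  I            0.8508       5.569       6.728
  C          -0.05431      0.0362      0.0362
  E            0.7965       5.605       6.765
  solve Keq expr → x = 0.0181; check Q = 2845
Then add 0.3619 M of M.
Step 3:
                    M           A           G
  I             1.158       5.605       6.765
  C           -0.3242      0.2162      0.2162
  E            0.8342       5.821       6.981
  solve Keq expr → x = 0.1081; check Q = 2845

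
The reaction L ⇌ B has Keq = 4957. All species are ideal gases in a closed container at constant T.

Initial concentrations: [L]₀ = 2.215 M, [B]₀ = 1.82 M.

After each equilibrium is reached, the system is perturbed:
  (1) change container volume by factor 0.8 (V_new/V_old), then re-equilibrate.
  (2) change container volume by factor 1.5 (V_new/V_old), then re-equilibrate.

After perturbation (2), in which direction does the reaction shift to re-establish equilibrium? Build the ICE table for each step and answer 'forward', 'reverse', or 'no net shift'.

Q₀ = 0.8217 vs Keq = 4957 ⇒ Q<K, forward
Step 1:
                    L           B
  init          2.215        1.82
  Δ            -2.214       2.214
  eq       8.1384e-04       4.034
  solve Keq expr → x = 2.214; check Q = 4957
Then change container volume by factor 0.8 (V_new/V_old).
Step 2:
                    L           B
  init       0.001017       5.043
  Δ                 0           0
  eq         0.001017       5.043
  solve Keq expr → x = 0; check Q = 4957
Then change container volume by factor 1.5 (V_new/V_old).
Step 3:
                    L           B
  init     6.7820e-04       3.362
  Δ                 0           0
  eq       6.7820e-04       3.362
  solve Keq expr → x = 0; check Q = 4957

Direction: no net shift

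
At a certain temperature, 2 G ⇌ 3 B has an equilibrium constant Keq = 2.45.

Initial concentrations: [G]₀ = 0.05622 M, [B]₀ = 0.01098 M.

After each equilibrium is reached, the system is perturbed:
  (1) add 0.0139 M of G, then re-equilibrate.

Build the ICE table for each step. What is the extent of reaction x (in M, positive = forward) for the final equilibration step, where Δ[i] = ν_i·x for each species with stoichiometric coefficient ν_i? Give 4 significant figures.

Q₀ = 4.1882e-04 vs Keq = 2.45 ⇒ Q<K, forward
Step 1:
                    G           B
  init        0.05622     0.01098
  Δ          -0.04298     0.06447
  eq          0.01324     0.07545
  solve Keq expr → x = 0.02149; check Q = 2.45
Then add 0.0139 M of G.
Step 2:
                    G           B
  init        0.02714     0.07545
  Δ         -0.009833     0.01475
  eq          0.01731      0.0902
  solve Keq expr → x = 0.004917; check Q = 2.45

x = 0.004917 M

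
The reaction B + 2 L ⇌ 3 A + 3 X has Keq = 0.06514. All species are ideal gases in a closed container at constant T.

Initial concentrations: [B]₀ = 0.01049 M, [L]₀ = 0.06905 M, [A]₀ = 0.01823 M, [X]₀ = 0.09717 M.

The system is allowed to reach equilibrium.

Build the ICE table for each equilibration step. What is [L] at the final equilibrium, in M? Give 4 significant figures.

Q₀ = 1.1114e-04 vs Keq = 0.06514 ⇒ Q<K, forward
Step 1:
                   B          L          A          X
  init       0.01049    0.06905    0.01823    0.09717
  Δ        -0.009323   -0.01865    0.02797    0.02797
  eq        0.001167     0.0504     0.0462     0.1251
  solve Keq expr → x = 0.009323; check Q = 0.06514

[L]_eq = 0.0504 M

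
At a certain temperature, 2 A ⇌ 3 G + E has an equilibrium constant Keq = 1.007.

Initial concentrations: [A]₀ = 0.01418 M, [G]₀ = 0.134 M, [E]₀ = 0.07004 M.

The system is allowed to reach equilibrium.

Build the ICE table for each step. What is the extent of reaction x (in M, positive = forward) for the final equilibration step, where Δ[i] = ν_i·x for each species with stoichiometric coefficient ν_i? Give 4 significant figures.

x = 4.9164e-04 M

Q₀ = 0.8381 vs Keq = 1.007 ⇒ Q<K, forward
Step 1:
                   A          G          E
  I          0.01418      0.134    0.07004
  C       -9.8329e-04   0.001475 4.9164e-04
  E           0.0132     0.1355    0.07053
  solve Keq expr → x = 4.9164e-04; check Q = 1.007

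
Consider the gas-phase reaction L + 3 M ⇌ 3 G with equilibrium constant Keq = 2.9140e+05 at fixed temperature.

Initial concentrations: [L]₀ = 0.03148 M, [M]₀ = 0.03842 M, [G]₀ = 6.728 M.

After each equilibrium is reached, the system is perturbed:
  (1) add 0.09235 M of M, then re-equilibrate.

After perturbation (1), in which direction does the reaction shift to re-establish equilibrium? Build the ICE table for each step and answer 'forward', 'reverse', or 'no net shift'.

Q₀ = 1.7059e+08 vs Keq = 2.9140e+05 ⇒ Q>K, reverse
Step 1:
                  L         M         G
  Initial   0.03148   0.03842     6.728
  Change     0.0602    0.1806   -0.1806
  Equil     0.09168     0.219     6.547
  solve Keq expr → x = -0.0602; check Q = 2.9140e+05
Then add 0.09235 M of M.
Step 2:
                  L         M         G
  Initial   0.09168    0.3114     6.547
  Change   -0.02269  -0.06807   0.06807
  Equil     0.06899    0.2433     6.615
  solve Keq expr → x = 0.02269; check Q = 2.9140e+05

Direction: forward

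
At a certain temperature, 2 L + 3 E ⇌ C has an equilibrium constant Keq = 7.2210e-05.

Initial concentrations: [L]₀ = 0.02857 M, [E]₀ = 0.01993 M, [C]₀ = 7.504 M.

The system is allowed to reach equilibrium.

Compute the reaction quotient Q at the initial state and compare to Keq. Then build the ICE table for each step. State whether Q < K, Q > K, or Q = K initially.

Q₀ = 1.1613e+09; Q > K (proceeds reverse)

Q₀ = 1.1613e+09 vs Keq = 7.2210e-05 ⇒ Q>K, reverse
Step 1:
                   L          E          C
  Initial    0.02857    0.01993      7.504
  Change       6.956      10.43     -3.478
  Equil        6.985      10.45      4.026
  solve Keq expr → x = -3.478; check Q = 7.2210e-05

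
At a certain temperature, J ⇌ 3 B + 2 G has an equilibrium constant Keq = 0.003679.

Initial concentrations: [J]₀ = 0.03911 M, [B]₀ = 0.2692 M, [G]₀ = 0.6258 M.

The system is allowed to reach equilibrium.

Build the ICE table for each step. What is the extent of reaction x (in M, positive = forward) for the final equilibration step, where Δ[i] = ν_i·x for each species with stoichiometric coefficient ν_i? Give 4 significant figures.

x = -0.05364 M

Q₀ = 0.1953 vs Keq = 0.003679 ⇒ Q>K, reverse
Step 1:
                   J          B          G
  Initial    0.03911     0.2692     0.6258
  Change     0.05364    -0.1609    -0.1073
  Equil      0.09275     0.1083     0.5185
  solve Keq expr → x = -0.05364; check Q = 0.003679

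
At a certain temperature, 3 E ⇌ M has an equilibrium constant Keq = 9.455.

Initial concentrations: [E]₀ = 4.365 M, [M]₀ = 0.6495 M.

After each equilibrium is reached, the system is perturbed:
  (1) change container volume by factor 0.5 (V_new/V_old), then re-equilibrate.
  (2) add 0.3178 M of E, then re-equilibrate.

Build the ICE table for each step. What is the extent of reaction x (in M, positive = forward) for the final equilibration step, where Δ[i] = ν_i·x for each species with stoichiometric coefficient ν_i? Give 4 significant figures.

Q₀ = 0.00781 vs Keq = 9.455 ⇒ Q<K, forward
Step 1:
                    E           M
  I             4.365      0.6495
  C            -3.778       1.259
  E            0.5866       1.909
  solve Keq expr → x = 1.259; check Q = 9.455
Then change container volume by factor 0.5 (V_new/V_old).
Step 2:
                    E           M
  I             1.173       3.818
  C           -0.4251      0.1417
  E            0.7482        3.96
  solve Keq expr → x = 0.1417; check Q = 9.455
Then add 0.3178 M of E.
Step 3:
                    E           M
  I             1.066        3.96
  C           -0.3113      0.1038
  E            0.7546       4.063
  solve Keq expr → x = 0.1038; check Q = 9.455

x = 0.1038 M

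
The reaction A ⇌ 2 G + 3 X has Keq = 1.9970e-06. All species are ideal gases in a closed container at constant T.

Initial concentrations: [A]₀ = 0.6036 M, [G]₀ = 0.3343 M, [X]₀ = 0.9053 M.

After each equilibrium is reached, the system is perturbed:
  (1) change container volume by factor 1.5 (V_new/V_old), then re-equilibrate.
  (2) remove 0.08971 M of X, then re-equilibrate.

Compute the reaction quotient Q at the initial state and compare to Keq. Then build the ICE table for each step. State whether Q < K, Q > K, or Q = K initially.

Q₀ = 0.1374; Q > K (proceeds reverse)

Q₀ = 0.1374 vs Keq = 1.9970e-06 ⇒ Q>K, reverse
Step 1:
                   A          G          X
  I           0.6036     0.3343     0.9053
  C           0.1648    -0.3296    -0.4944
  E           0.7684   0.004703     0.4109
  solve Keq expr → x = -0.1648; check Q = 1.9970e-06
Then change container volume by factor 1.5 (V_new/V_old).
Step 2:
                   A          G          X
  I           0.5123   0.003135     0.2739
  C        -0.001849   0.003698   0.005547
  E           0.5104   0.006833     0.2795
  solve Keq expr → x = 0.001849; check Q = 1.9970e-06
Then remove 0.08971 M of X.
Step 3:
                   A          G          X
  I           0.5104   0.006833     0.1898
  C        -0.002351   0.004702   0.007053
  E           0.5081    0.01154     0.1968
  solve Keq expr → x = 0.002351; check Q = 1.9970e-06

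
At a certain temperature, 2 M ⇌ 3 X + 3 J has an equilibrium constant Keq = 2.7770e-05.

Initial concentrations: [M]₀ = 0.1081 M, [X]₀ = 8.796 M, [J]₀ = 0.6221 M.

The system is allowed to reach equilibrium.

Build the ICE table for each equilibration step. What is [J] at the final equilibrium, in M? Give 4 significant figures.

Q₀ = 1.4021e+04 vs Keq = 2.7770e-05 ⇒ Q>K, reverse
Step 1:
                   M          X          J
  init        0.1081      8.796     0.6221
  Δ           0.4131    -0.6197    -0.6197
  eq          0.5212      8.176   0.002399
  solve Keq expr → x = -0.2066; check Q = 2.7770e-05

[J]_eq = 0.002399 M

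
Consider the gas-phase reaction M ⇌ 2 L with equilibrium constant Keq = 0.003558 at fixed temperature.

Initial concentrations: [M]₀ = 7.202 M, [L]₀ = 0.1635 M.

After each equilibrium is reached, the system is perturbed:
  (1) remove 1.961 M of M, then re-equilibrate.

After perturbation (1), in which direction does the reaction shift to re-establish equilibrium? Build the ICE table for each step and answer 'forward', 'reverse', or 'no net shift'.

Q₀ = 0.003712 vs Keq = 0.003558 ⇒ Q>K, reverse
Step 1:
                   M          L
  Initial      7.202     0.1635
  Change    0.001702  -0.003404
  Equil        7.204     0.1601
  solve Keq expr → x = -0.001702; check Q = 0.003558
Then remove 1.961 M of M.
Step 2:
                   M          L
  Initial      5.243     0.1601
  Change     0.01168   -0.02337
  Equil        5.254     0.1367
  solve Keq expr → x = -0.01168; check Q = 0.003558

Direction: reverse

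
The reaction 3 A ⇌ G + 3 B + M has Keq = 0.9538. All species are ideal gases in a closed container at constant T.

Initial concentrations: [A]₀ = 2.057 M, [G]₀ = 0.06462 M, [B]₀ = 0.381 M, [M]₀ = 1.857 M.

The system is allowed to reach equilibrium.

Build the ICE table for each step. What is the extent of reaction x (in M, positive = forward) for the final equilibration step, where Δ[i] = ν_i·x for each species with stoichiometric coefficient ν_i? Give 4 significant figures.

x = 0.2938 M

Q₀ = 7.6252e-04 vs Keq = 0.9538 ⇒ Q<K, forward
Step 1:
                    A           G           B           M
  init          2.057     0.06462       0.381       1.857
  Δ           -0.8813      0.2938      0.8813      0.2938
  eq            1.176      0.3584       1.262       2.151
  solve Keq expr → x = 0.2938; check Q = 0.9538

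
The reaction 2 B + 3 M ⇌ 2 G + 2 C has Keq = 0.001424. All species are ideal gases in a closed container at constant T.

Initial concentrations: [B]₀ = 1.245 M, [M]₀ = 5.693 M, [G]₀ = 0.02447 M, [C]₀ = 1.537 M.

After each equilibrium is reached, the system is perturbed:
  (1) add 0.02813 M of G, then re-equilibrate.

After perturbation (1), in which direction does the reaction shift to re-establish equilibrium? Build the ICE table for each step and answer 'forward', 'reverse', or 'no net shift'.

Direction: reverse

Q₀ = 4.9460e-06 vs Keq = 0.001424 ⇒ Q<K, forward
Step 1:
                   B          M          G          C
  init         1.245      5.693    0.02447      1.537
  Δ          -0.2389    -0.3584     0.2389     0.2389
  eq           1.006      5.335     0.2634      1.776
  solve Keq expr → x = 0.1195; check Q = 0.001424
Then add 0.02813 M of G.
Step 2:
                   B          M          G          C
  init         1.006      5.335     0.2915      1.776
  Δ           0.0184     0.0276    -0.0184    -0.0184
  eq           1.024      5.362     0.2731      1.758
  solve Keq expr → x = -0.0092; check Q = 0.001424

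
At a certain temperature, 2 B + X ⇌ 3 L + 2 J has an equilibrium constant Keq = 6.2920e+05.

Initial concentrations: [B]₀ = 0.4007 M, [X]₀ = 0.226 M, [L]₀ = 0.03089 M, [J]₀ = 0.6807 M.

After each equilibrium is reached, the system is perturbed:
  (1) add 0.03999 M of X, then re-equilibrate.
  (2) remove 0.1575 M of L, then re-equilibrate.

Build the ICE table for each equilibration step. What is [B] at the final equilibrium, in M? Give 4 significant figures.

[B]_eq = 0.001711 M

Q₀ = 3.7637e-04 vs Keq = 6.2920e+05 ⇒ Q<K, forward
Step 1:
                    B           X           L           J
  I            0.4007       0.226     0.03089      0.6807
  C           -0.3967     -0.1983       0.595      0.3967
  E          0.004043     0.02767      0.6259       1.077
  solve Keq expr → x = 0.1983; check Q = 6.2920e+05
Then add 0.03999 M of X.
Step 2:
                    B           X           L           J
  I          0.004043     0.06766      0.6259       1.077
  C         -0.001427 -7.1343e-04     0.00214    0.001427
  E          0.002616     0.06695       0.628       1.079
  solve Keq expr → x = 7.1343e-04; check Q = 6.2920e+05
Then remove 0.1575 M of L.
Step 3:
                    B           X           L           J
  I          0.002616     0.06695      0.4705       1.079
  C       -9.0495e-04 -4.5248e-04    0.001357  9.0495e-04
  E          0.001711      0.0665      0.4719        1.08
  solve Keq expr → x = 4.5248e-04; check Q = 6.2920e+05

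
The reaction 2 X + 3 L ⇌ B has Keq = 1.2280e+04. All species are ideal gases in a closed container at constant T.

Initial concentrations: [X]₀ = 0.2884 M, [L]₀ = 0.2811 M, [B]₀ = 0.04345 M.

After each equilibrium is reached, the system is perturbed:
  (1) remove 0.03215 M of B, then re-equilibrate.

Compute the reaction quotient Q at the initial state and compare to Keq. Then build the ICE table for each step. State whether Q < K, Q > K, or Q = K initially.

Q₀ = 23.52; Q < K (proceeds forward)

Q₀ = 23.52 vs Keq = 1.2280e+04 ⇒ Q<K, forward
Step 1:
                  X         L         B
  init       0.2884    0.2811   0.04345
  Δ         -0.1381   -0.2071   0.06903
  eq         0.1503     0.074    0.1125
  solve Keq expr → x = 0.06903; check Q = 1.2280e+04
Then remove 0.03215 M of B.
Step 2:
                  X         L         B
  init       0.1503     0.074   0.08033
  Δ       -0.004052 -0.006077  0.002026
  eq         0.1463   0.06793   0.08236
  solve Keq expr → x = 0.002026; check Q = 1.2280e+04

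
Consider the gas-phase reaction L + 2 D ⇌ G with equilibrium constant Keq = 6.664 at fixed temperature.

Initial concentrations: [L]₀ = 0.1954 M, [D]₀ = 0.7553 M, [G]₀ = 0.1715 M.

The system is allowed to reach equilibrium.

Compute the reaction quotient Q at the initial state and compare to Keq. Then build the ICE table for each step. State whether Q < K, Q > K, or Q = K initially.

Q₀ = 1.539; Q < K (proceeds forward)

Q₀ = 1.539 vs Keq = 6.664 ⇒ Q<K, forward
Step 1:
                   L          D          G
  I           0.1954     0.7553     0.1715
  C         -0.08411    -0.1682    0.08411
  E           0.1113     0.5871     0.2556
  solve Keq expr → x = 0.08411; check Q = 6.664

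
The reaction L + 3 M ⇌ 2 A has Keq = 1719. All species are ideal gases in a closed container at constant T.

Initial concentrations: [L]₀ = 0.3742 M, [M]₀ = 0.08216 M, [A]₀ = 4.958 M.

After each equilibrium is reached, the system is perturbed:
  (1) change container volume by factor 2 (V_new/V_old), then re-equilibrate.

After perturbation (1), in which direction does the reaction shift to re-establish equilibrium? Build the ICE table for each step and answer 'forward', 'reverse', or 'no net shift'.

Direction: reverse

Q₀ = 1.1845e+05 vs Keq = 1719 ⇒ Q>K, reverse
Step 1:
                   L          M          A
  Initial     0.3742    0.08216      4.958
  Change     0.07601      0.228     -0.152
  Equil       0.4502     0.3102      4.806
  solve Keq expr → x = -0.07601; check Q = 1719
Then change container volume by factor 2 (V_new/V_old).
Step 2:
                   L          M          A
  Initial     0.2251     0.1551      2.403
  Change     0.02625    0.07875    -0.0525
  Equil       0.2514     0.2338       2.35
  solve Keq expr → x = -0.02625; check Q = 1719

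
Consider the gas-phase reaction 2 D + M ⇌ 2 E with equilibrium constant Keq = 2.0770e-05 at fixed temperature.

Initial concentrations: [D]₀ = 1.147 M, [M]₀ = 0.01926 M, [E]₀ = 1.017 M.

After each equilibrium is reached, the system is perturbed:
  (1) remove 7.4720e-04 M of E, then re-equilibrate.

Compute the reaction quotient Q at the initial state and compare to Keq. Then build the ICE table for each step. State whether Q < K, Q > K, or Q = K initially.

Q₀ = 40.82; Q > K (proceeds reverse)

Q₀ = 40.82 vs Keq = 2.0770e-05 ⇒ Q>K, reverse
Step 1:
                    D           M           E
  I             1.147     0.01926       1.017
  C              1.01      0.5049       -1.01
  E             2.157      0.5242    0.007117
  solve Keq expr → x = -0.5049; check Q = 2.0770e-05
Then remove 7.4720e-04 M of E.
Step 2:
                    D           M           E
  I             2.157      0.5242     0.00637
  C       -7.4223e-04 -3.7112e-04  7.4223e-04
  E             2.156      0.5238    0.007112
  solve Keq expr → x = 3.7112e-04; check Q = 2.0770e-05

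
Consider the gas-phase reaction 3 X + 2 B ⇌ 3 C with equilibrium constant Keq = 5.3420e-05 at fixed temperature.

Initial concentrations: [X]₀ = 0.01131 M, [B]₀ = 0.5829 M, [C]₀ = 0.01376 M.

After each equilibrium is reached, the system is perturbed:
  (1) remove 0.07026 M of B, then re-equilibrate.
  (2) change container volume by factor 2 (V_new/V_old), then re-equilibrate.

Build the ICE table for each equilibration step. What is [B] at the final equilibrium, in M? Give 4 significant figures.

[B]_eq = 0.2608 M

Q₀ = 5.3 vs Keq = 5.3420e-05 ⇒ Q>K, reverse
Step 1:
                    X           B           C
  Initial     0.01131      0.5829     0.01376
  Change      0.01311    0.008741    -0.01311
  Equil       0.02442      0.5916  6.4821e-04
  solve Keq expr → x = -0.004371; check Q = 5.3420e-05
Then remove 0.07026 M of B.
Step 2:
                    X           B           C
  Initial     0.02442      0.5214  6.4821e-04
  Change   5.1119e-05  3.4079e-05 -5.1119e-05
  Equil       0.02447      0.5214  5.9709e-04
  solve Keq expr → x = -1.7040e-05; check Q = 5.3420e-05
Then change container volume by factor 2 (V_new/V_old).
Step 3:
                    X           B           C
  Initial     0.01224      0.2607  2.9855e-04
  Change   1.0877e-04  7.2511e-05 -1.0877e-04
  Equil       0.01235      0.2608  1.8978e-04
  solve Keq expr → x = -3.6256e-05; check Q = 5.3420e-05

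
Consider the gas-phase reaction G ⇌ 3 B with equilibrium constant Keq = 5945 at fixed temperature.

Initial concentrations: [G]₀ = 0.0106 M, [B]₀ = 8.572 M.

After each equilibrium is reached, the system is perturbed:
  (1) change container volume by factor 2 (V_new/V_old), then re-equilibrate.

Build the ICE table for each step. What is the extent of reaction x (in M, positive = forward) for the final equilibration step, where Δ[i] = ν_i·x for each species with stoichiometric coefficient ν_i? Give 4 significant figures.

Q₀ = 5.9421e+04 vs Keq = 5945 ⇒ Q>K, reverse
Step 1:
                   G          B
  Initial     0.0106      8.572
  Change     0.08606    -0.2582
  Equil      0.09666      8.314
  solve Keq expr → x = -0.08606; check Q = 5945
Then change container volume by factor 2 (V_new/V_old).
Step 2:
                   G          B
  Initial    0.04833      4.157
  Change     -0.0353     0.1059
  Equil      0.01303      4.263
  solve Keq expr → x = 0.0353; check Q = 5945

x = 0.0353 M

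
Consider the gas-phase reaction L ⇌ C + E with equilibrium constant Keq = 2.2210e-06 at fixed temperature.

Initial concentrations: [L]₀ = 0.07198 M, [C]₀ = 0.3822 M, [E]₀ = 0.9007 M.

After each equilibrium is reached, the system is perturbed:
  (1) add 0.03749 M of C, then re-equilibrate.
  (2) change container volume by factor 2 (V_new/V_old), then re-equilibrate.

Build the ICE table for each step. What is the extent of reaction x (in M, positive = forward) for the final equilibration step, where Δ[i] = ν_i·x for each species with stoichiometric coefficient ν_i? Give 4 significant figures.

Q₀ = 4.783 vs Keq = 2.2210e-06 ⇒ Q>K, reverse
Step 1:
                   L          C          E
  I          0.07198     0.3822     0.9007
  C           0.3822    -0.3822    -0.3822
  E           0.4542 1.9455e-06     0.5185
  solve Keq expr → x = -0.3822; check Q = 2.2210e-06
Then add 0.03749 M of C.
Step 2:
                   L          C          E
  I           0.4542    0.03749     0.5185
  C          0.03749   -0.03749   -0.03749
  E           0.4917 2.2702e-06      0.481
  solve Keq expr → x = -0.03749; check Q = 2.2210e-06
Then change container volume by factor 2 (V_new/V_old).
Step 3:
                   L          C          E
  I           0.2458 1.1351e-06     0.2405
  C       -1.1351e-06 1.1351e-06 1.1351e-06
  E           0.2458 2.2702e-06     0.2405
  solve Keq expr → x = 1.1351e-06; check Q = 2.2210e-06

x = 1.1351e-06 M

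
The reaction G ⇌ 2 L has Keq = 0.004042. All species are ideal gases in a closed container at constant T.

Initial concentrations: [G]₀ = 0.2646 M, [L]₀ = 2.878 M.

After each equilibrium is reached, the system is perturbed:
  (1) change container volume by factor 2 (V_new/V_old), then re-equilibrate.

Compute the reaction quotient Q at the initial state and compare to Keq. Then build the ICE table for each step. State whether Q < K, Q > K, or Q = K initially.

Q₀ = 31.3; Q > K (proceeds reverse)

Q₀ = 31.3 vs Keq = 0.004042 ⇒ Q>K, reverse
Step 1:
                   G          L
  init        0.2646      2.878
  Δ            1.398     -2.796
  eq           1.663    0.08198
  solve Keq expr → x = -1.398; check Q = 0.004042
Then change container volume by factor 2 (V_new/V_old).
Step 2:
                   G          L
  init        0.8313    0.04099
  Δ        -0.008343    0.01669
  eq           0.823    0.05768
  solve Keq expr → x = 0.008343; check Q = 0.004042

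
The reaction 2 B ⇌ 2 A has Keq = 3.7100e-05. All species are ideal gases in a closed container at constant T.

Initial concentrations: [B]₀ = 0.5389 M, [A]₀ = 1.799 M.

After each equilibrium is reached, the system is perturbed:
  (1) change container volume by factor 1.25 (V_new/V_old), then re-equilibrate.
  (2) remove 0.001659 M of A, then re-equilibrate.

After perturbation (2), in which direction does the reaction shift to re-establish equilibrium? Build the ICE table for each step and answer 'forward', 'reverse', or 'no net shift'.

Q₀ = 11.14 vs Keq = 3.7100e-05 ⇒ Q>K, reverse
Step 1:
                  B         A
  init       0.5389     1.799
  Δ           1.785    -1.785
  eq          2.324   0.01415
  solve Keq expr → x = -0.8924; check Q = 3.7100e-05
Then change container volume by factor 1.25 (V_new/V_old).
Step 2:
                  B         A
  init        1.859   0.01132
  Δ               0         0
  eq          1.859   0.01132
  solve Keq expr → x = 0; check Q = 3.7100e-05
Then remove 0.001659 M of A.
Step 3:
                  B         A
  init        1.859  0.009664
  Δ       -0.001649  0.001649
  eq          1.857   0.01131
  solve Keq expr → x = 8.2448e-04; check Q = 3.7100e-05

Direction: forward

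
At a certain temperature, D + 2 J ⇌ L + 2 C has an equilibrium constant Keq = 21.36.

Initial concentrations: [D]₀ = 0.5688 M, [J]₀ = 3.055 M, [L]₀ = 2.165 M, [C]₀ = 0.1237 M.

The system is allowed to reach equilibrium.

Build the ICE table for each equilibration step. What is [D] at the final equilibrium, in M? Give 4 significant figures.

[D]_eq = 0.04328 M

Q₀ = 0.00624 vs Keq = 21.36 ⇒ Q<K, forward
Step 1:
                    D           J           L           C
  Initial      0.5688       3.055       2.165      0.1237
  Change      -0.5255      -1.051      0.5255       1.051
  Equil       0.04328       2.004       2.691       1.175
  solve Keq expr → x = 0.5255; check Q = 21.36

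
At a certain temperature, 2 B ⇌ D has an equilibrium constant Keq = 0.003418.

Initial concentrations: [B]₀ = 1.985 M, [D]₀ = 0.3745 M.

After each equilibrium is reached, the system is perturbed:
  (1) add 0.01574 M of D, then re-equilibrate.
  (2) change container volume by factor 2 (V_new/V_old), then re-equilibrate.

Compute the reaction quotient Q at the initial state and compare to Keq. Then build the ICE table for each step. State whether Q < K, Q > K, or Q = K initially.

Q₀ = 0.09505 vs Keq = 0.003418 ⇒ Q>K, reverse
Step 1:
                  B         D
  I           1.985    0.3745
  C          0.6997   -0.3499
  E           2.685   0.02464
  solve Keq expr → x = -0.3499; check Q = 0.003418
Then add 0.01574 M of D.
Step 2:
                  B         D
  I           2.685   0.04038
  C         0.03036  -0.01518
  E           2.715    0.0252
  solve Keq expr → x = -0.01518; check Q = 0.003418
Then change container volume by factor 2 (V_new/V_old).
Step 3:
                  B         D
  I           1.358    0.0126
  C         0.01237 -0.006184
  E            1.37  0.006414
  solve Keq expr → x = -0.006184; check Q = 0.003418

Q₀ = 0.09505; Q > K (proceeds reverse)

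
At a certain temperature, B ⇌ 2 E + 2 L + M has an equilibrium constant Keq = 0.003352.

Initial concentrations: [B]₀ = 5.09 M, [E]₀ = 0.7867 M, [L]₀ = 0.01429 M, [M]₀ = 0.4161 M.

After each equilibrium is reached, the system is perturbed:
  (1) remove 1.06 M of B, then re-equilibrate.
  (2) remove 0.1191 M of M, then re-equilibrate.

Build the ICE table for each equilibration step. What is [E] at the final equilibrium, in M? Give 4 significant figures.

[E]_eq = 0.9643 M

Q₀ = 1.0331e-05 vs Keq = 0.003352 ⇒ Q<K, forward
Step 1:
                    B           E           L           M
  init           5.09      0.7867     0.01429      0.4161
  Δ          -0.08767      0.1753      0.1753     0.08767
  eq            5.002       0.962      0.1896      0.5038
  solve Keq expr → x = 0.08767; check Q = 0.003352
Then remove 1.06 M of B.
Step 2:
                    B           E           L           M
  init          3.942       0.962      0.1896      0.5038
  Δ          0.008347    -0.01669    -0.01669   -0.008347
  eq            3.951      0.9454      0.1729      0.4954
  solve Keq expr → x = -0.008347; check Q = 0.003352
Then remove 0.1191 M of M.
Step 3:
                    B           E           L           M
  init          3.951      0.9454      0.1729      0.3763
  Δ         -0.009477     0.01895     0.01895    0.009477
  eq            3.941      0.9643      0.1919      0.3858
  solve Keq expr → x = 0.009477; check Q = 0.003352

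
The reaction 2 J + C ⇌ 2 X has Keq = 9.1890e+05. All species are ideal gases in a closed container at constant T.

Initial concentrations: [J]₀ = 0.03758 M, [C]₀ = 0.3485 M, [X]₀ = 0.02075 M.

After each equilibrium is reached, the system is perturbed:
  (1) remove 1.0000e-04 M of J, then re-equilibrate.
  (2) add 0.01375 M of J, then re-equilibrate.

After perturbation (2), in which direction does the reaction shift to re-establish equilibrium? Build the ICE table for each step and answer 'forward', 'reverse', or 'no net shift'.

Q₀ = 0.8748 vs Keq = 9.1890e+05 ⇒ Q<K, forward
Step 1:
                  J         C         X
  Initial   0.03758    0.3485   0.02075
  Change   -0.03747  -0.01874   0.03747
  Equil   1.0577e-04    0.3298   0.05822
  solve Keq expr → x = 0.01874; check Q = 9.1890e+05
Then remove 1.0000e-04 M of J.
Step 2:
                  J         C         X
  Initial 5.7715e-06    0.3298   0.05822
  Change  9.9811e-05 4.9905e-05 -9.9811e-05
  Equil   1.0558e-04    0.3298   0.05812
  solve Keq expr → x = -4.9905e-05; check Q = 9.1890e+05
Then add 0.01375 M of J.
Step 3:
                  J         C         X
  Initial   0.01386    0.3298   0.05812
  Change   -0.01372 -0.006862   0.01372
  Equil   1.3189e-04     0.323   0.07185
  solve Keq expr → x = 0.006862; check Q = 9.1890e+05

Direction: forward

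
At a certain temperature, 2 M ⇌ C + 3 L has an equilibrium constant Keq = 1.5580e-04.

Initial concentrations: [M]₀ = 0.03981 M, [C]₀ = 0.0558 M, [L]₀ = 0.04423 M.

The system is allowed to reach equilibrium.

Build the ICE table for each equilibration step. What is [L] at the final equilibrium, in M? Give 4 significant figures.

[L]_eq = 0.02139 M

Q₀ = 0.003046 vs Keq = 1.5580e-04 ⇒ Q>K, reverse
Step 1:
                   M          C          L
  init       0.03981     0.0558    0.04423
  Δ          0.01522  -0.007612   -0.02284
  eq         0.05503    0.04819    0.02139
  solve Keq expr → x = -0.007612; check Q = 1.5580e-04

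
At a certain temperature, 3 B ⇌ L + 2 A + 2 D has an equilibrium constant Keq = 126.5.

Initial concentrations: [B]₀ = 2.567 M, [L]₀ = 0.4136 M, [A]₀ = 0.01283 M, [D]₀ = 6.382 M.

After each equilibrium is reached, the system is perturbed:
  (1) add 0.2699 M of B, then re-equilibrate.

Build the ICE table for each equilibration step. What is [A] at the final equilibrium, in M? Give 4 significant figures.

Q₀ = 1.6393e-04 vs Keq = 126.5 ⇒ Q<K, forward
Step 1:
                    B           L           A           D
  I             2.567      0.4136     0.01283       6.382
  C            -1.724      0.5747       1.149       1.149
  E            0.8428      0.9883       1.162       7.531
  solve Keq expr → x = 0.5747; check Q = 126.5
Then add 0.2699 M of B.
Step 2:
                    B           L           A           D
  I             1.113      0.9883       1.162       7.531
  C           -0.1836     0.06119      0.1224      0.1224
  E            0.9291        1.05       1.285       7.654
  solve Keq expr → x = 0.06119; check Q = 126.5

[A]_eq = 1.285 M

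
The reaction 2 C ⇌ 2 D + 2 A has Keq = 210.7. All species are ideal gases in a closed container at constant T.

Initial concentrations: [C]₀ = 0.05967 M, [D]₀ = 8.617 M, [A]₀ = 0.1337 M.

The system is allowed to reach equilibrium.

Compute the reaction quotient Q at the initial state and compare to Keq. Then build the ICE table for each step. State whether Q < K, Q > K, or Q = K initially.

Q₀ = 372.8; Q > K (proceeds reverse)

Q₀ = 372.8 vs Keq = 210.7 ⇒ Q>K, reverse
Step 1:
                  C         D         A
  init      0.05967     8.617    0.1337
  Δ          0.0123   -0.0123   -0.0123
  eq        0.07197     8.605    0.1214
  solve Keq expr → x = -0.006148; check Q = 210.7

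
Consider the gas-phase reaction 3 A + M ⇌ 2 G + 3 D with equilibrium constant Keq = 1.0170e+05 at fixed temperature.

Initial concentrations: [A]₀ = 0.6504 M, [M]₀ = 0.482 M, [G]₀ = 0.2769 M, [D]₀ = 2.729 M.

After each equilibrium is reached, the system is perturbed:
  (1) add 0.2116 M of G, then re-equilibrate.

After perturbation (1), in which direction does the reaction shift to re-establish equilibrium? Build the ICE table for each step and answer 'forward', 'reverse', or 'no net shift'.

Q₀ = 11.75 vs Keq = 1.0170e+05 ⇒ Q<K, forward
Step 1:
                   A          M          G          D
  init        0.6504      0.482     0.2769      2.729
  Δ          -0.5699      -0.19     0.3799     0.5699
  eq         0.08049      0.292     0.6568      3.299
  solve Keq expr → x = 0.19; check Q = 1.0170e+05
Then add 0.2116 M of G.
Step 2:
                   A          M          G          D
  init       0.08049      0.292     0.8684      3.299
  Δ          0.01477   0.004924  -0.009849   -0.01477
  eq         0.09527      0.297     0.8586      3.284
  solve Keq expr → x = -0.004924; check Q = 1.0170e+05

Direction: reverse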